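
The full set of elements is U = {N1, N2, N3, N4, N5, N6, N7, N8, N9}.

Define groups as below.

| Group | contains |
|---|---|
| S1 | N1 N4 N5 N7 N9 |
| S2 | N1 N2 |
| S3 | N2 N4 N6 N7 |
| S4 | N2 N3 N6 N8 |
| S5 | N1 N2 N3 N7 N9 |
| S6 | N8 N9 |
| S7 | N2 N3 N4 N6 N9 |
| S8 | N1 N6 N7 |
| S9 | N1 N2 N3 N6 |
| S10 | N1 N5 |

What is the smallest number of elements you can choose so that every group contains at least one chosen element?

3

H = {N1, N6, N8} meets every group (each contains at least one member of H), and |H| = 3.
The groups S3, S6, S10 are pairwise disjoint, so any hitting set needs a separate element for each — at least 3. Hence 3 is optimal.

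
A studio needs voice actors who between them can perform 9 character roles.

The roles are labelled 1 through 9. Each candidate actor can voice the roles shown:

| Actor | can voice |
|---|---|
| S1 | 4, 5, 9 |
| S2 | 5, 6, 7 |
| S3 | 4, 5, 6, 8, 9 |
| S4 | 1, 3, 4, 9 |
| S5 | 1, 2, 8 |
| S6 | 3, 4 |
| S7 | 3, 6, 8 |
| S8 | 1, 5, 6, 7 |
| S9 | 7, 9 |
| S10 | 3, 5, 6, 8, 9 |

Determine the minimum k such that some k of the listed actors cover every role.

Take {S4, S5, S8}. Their union is {1, 2, 3, 4, 5, 6, 7, 8, 9}, which is all 9 roles.
Only S5 contains 2, so S5 is forced; the remaining 6 roles need at least 2 more actors (each remaining actor adds at most 4) — so at least 3 actors are needed, and 3 is optimal.

3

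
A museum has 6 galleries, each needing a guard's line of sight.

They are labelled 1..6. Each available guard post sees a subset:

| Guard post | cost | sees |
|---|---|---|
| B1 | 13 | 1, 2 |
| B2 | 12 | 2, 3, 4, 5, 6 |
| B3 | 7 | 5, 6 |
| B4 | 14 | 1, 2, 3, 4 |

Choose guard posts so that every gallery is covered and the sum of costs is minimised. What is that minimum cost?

B3, B4 together cover every gallery (B3 ∪ B4 = {1, 2, 3, 4, 5, 6}); total cost 7 + 14 = 21.
The greedy pick B2, B1 costs 25; no covering selection beats 21.

21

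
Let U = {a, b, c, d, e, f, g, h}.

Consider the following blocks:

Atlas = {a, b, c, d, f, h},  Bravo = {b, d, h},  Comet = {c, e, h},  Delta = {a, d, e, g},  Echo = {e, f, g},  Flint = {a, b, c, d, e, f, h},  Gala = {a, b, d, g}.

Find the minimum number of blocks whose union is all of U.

2

Delta and Flint together: Delta ∪ Flint = {a, b, c, d, e, f, g, h} — every item is covered.
No single block has all 8 items (the largest, Flint, has 7), so 2 is optimal.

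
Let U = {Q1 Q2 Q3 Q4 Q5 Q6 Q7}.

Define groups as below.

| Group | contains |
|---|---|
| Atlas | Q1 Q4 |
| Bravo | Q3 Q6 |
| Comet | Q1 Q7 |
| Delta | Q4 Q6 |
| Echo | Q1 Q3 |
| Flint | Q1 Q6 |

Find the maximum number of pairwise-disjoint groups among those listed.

Bravo, Comet are pairwise disjoint (Bravo={Q3,Q6}; Comet={Q1,Q7}).
Every remaining group overlaps one of these, and no 3 of the listed groups are pairwise disjoint, so 2 is the maximum.

2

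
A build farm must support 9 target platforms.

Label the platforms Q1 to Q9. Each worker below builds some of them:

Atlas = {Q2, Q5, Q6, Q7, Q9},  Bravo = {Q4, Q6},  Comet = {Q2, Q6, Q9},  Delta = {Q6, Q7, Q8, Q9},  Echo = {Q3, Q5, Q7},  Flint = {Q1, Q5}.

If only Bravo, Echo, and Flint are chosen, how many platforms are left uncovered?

Union of Bravo, Echo, Flint = {Q1, Q3, Q4, Q5, Q6, Q7}.
Not covered: Q2, Q8, Q9 — 3 platforms.

3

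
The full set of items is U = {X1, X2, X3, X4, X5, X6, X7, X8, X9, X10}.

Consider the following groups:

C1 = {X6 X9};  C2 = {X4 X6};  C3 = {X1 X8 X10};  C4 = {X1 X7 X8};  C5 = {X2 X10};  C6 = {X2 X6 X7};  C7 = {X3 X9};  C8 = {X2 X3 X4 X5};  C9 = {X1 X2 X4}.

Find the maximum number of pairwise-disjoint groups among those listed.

C2, C4, C5, C7 are pairwise disjoint (C2={X4,X6}; C4={X1,X7,X8}; C5={X2,X10}; C7={X3,X9}).
Every remaining group overlaps one of these, and no 5 of the listed groups are pairwise disjoint, so 4 is the maximum.

4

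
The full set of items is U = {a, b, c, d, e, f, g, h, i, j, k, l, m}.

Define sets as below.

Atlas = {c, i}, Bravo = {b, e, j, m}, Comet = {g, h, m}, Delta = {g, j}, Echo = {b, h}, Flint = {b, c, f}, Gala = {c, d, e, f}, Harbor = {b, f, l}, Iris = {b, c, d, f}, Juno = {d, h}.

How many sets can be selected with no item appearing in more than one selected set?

Atlas, Delta, Harbor, Juno are pairwise disjoint (Atlas={c,i}; Delta={g,j}; Harbor={b,f,l}; Juno={d,h}).
Every remaining set overlaps one of these, and no 5 of the listed sets are pairwise disjoint, so 4 is the maximum.

4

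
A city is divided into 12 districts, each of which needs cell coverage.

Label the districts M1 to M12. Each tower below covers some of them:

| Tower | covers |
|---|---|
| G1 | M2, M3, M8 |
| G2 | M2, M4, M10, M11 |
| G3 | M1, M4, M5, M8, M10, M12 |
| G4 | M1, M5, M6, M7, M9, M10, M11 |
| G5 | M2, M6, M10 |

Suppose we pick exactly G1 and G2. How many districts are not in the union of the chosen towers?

6

Union of G1, G2 = {M2, M3, M4, M8, M10, M11}.
Not covered: M1, M5, M6, M7, M9, M12 — 6 districts.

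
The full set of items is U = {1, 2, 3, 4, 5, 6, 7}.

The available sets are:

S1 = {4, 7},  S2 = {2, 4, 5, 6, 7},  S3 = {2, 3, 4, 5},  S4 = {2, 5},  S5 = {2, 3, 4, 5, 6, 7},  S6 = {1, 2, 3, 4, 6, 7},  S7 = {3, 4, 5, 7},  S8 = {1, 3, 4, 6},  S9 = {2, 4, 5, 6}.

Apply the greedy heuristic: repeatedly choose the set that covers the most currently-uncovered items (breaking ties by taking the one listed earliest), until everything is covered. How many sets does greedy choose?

Greedy: pick S5 (covers 6 new) → pick S6 (covers 1 new). Total picks: 2.

2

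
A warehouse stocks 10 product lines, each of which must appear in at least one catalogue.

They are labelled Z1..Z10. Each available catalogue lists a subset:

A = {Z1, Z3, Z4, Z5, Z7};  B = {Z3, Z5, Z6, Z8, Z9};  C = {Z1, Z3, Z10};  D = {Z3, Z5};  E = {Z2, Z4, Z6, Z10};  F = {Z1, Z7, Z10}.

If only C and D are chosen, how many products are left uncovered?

Union of C, D = {Z1, Z3, Z5, Z10}.
Not covered: Z2, Z4, Z6, Z7, Z8, Z9 — 6 products.

6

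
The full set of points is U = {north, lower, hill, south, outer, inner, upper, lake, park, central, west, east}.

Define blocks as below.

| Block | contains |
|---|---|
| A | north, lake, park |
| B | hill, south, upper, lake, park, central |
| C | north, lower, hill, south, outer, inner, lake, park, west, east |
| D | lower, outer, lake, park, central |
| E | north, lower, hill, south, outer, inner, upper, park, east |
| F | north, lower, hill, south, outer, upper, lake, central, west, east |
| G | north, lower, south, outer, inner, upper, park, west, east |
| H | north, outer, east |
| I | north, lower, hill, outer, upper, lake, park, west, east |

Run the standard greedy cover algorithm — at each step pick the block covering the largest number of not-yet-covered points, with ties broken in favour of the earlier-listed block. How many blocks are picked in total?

Greedy: pick C (covers 10 new) → pick B (covers 2 new). Total picks: 2.

2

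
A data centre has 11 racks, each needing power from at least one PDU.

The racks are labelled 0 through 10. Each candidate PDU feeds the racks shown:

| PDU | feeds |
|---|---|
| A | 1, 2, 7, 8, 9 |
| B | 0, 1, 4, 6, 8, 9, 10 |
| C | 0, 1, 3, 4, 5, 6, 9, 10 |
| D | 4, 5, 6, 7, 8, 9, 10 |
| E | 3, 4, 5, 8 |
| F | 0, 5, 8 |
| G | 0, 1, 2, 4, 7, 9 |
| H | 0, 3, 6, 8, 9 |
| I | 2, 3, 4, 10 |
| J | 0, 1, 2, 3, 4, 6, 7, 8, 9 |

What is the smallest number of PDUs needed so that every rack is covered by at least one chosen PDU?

2

C and J together: C ∪ J = {0, 1, 2, 3, 4, 5, 6, 7, 8, 9, 10} — every rack is covered.
No single PDU has all 11 racks (the largest, J, has 9), so 2 is optimal.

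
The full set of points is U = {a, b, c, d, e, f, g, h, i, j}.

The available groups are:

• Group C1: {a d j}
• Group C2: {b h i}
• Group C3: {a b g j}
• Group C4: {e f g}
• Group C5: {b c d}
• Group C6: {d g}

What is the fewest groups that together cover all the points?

Take {C2, C3, C4, C5}. Their union is {a, b, c, d, e, f, g, h, i, j}, which is all 10 points.
Only C5 contains c, so C5 is forced; the remaining 7 points need at least 3 more groups (each remaining group adds at most 3) — so at least 4 groups are needed, and 4 is optimal.

4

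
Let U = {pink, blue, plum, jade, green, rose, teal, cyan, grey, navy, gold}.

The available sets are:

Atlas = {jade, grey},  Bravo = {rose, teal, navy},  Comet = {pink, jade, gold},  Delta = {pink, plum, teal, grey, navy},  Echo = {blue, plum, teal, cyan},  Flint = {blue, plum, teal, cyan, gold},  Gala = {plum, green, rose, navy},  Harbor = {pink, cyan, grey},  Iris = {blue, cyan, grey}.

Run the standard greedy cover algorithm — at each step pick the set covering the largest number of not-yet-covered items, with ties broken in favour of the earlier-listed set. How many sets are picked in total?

4

Greedy: pick Delta (covers 5 new) → pick Flint (covers 3 new) → pick Gala (covers 2 new) → pick Atlas (covers 1 new). Total picks: 4.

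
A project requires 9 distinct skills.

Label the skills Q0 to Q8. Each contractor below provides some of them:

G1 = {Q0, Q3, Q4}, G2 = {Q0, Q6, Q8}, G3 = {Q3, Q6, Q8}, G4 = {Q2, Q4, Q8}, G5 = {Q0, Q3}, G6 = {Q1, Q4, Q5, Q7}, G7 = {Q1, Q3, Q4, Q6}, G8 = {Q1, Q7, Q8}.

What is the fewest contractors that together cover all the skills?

G3 and G4 and G5 and G6 together: G3 ∪ G4 ∪ G5 ∪ G6 = {Q0, Q1, Q2, Q3, Q4, Q5, Q6, Q7, Q8} — every skill is covered.
No 3 of the 8 contractors cover everything (all 56 combinations miss at least one skill), so 4 is optimal.

4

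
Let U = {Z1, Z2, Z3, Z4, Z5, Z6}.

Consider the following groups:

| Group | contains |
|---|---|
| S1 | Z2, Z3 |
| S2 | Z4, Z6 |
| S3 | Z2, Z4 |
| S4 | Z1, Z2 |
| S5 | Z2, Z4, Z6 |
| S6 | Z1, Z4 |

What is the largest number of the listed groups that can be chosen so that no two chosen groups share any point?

2

S1, S2 are pairwise disjoint (S1={Z2,Z3}; S2={Z4,Z6}).
Every remaining group overlaps one of these, and no 3 of the listed groups are pairwise disjoint, so 2 is the maximum.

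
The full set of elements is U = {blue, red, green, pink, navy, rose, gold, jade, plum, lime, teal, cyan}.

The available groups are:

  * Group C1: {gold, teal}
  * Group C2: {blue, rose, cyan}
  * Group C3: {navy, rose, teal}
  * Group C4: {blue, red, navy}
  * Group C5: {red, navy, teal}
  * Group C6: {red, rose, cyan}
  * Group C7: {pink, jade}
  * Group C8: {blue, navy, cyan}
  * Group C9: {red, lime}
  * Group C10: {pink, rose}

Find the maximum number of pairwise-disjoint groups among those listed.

4

C1, C2, C7, C9 are pairwise disjoint (C1={gold,teal}; C2={blue,rose,cyan}; C7={pink,jade}; C9={red,lime}).
Every remaining group overlaps one of these, and no 5 of the listed groups are pairwise disjoint, so 4 is the maximum.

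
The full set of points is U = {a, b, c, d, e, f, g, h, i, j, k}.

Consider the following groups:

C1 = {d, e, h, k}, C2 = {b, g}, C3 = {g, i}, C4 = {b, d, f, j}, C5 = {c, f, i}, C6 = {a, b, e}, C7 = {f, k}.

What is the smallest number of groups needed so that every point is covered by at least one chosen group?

5

C1, C3, C4, C5, and C6 cover everything between them: the union {a, b, c, d, e, f, g, h, i, j, k} is all of U.
No 4 of the 7 groups cover everything (all 35 combinations miss at least one point), so 5 is optimal.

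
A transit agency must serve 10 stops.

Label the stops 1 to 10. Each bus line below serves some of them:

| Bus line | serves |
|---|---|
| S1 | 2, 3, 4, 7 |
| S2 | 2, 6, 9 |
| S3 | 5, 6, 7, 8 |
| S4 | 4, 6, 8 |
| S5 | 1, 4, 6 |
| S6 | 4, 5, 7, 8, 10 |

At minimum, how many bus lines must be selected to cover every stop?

4

Take {S1, S2, S5, S6}. Their union is {1, 2, 3, 4, 5, 6, 7, 8, 9, 10}, which is all 10 stops.
No 3 of the 6 bus lines cover everything (all 20 combinations miss at least one stop), so 4 is optimal.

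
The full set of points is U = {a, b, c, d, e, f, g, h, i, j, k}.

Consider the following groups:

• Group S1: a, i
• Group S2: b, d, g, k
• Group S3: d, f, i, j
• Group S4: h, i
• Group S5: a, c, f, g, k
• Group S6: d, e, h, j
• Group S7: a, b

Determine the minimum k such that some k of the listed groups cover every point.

S1 and S5 and S6 and S7 together: S1 ∪ S5 ∪ S6 ∪ S7 = {a, b, c, d, e, f, g, h, i, j, k} — every point is covered.
No 3 of the 7 groups cover everything (all 35 combinations miss at least one point), so 4 is optimal.

4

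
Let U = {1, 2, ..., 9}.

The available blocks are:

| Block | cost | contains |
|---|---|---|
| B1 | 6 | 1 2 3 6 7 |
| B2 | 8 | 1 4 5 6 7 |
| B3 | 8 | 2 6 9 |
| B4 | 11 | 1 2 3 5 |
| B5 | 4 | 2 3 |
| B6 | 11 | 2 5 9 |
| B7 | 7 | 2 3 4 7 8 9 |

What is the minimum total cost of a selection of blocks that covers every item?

B2, B7 together cover every item (B2 ∪ B7 = {1, 2, 3, 4, 5, 6, 7, 8, 9}); total cost 8 + 7 = 15.
No covering selection has total cost below 15.

15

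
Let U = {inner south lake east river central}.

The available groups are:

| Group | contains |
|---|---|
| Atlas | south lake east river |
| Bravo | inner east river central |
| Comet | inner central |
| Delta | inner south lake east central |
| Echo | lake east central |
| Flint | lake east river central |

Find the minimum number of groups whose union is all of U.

Atlas and Delta together: Atlas ∪ Delta = {inner, south, lake, east, river, central} — every item is covered.
No single group has all 6 items (the largest, Delta, has 5), so 2 is optimal.

2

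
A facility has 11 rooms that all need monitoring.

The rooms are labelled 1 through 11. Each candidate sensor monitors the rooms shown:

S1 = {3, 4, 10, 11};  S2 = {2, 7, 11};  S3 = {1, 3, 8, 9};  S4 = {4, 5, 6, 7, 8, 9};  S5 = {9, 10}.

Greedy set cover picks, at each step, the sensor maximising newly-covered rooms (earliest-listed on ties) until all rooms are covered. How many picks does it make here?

Greedy: pick S4 (covers 6 new) → pick S1 (covers 3 new) → pick S2 (covers 1 new) → pick S3 (covers 1 new). Total picks: 4.

4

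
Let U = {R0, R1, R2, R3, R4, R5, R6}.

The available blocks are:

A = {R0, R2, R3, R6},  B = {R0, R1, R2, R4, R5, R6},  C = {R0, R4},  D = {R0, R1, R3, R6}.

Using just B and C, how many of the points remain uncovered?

Union of B, C = {R0, R1, R2, R4, R5, R6}.
Not covered: R3 — 1 point.

1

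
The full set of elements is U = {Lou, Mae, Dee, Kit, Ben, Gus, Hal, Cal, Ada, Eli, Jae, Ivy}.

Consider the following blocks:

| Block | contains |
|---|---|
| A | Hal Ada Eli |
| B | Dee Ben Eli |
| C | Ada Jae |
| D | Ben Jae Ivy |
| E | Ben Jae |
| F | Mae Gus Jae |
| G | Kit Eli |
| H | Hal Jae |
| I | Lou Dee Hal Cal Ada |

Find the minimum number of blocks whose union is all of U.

4

D and F and G and I together: D ∪ F ∪ G ∪ I = {Lou, Mae, Dee, Kit, Ben, Gus, Hal, Cal, Ada, Eli, Jae, Ivy} — every element is covered.
Only I contains Lou, so I is forced; the remaining 7 elements need at least 3 more blocks (each remaining block adds at most 3) — so at least 4 blocks are needed, and 4 is optimal.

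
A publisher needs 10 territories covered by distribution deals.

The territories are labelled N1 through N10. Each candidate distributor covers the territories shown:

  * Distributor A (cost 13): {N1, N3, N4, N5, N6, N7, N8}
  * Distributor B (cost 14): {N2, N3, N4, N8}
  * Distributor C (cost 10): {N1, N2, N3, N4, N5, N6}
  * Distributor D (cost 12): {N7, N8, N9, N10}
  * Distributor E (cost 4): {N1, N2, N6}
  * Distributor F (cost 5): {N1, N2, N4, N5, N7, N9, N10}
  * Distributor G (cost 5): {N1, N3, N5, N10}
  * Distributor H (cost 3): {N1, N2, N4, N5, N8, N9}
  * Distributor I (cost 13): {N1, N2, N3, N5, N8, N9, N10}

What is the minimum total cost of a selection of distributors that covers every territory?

E, F, G, H together cover every territory (E ∪ F ∪ G ∪ H = {N1, N2, N3, N4, N5, N6, N7, N8, N9, N10}); total cost 4 + 5 + 5 + 3 = 17.
No covering selection has total cost below 17.

17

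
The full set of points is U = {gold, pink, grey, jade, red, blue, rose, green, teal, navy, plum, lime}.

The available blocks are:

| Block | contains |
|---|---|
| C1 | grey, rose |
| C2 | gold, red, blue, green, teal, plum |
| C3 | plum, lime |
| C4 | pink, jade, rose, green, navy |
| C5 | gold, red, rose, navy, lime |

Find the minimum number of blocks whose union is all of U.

4

C1 and C2 and C4 and C5 together: C1 ∪ C2 ∪ C4 ∪ C5 = {gold, pink, grey, jade, red, blue, rose, green, teal, navy, plum, lime} — every point is covered.
No 3 of the 5 blocks cover everything (all 10 combinations miss at least one point), so 4 is optimal.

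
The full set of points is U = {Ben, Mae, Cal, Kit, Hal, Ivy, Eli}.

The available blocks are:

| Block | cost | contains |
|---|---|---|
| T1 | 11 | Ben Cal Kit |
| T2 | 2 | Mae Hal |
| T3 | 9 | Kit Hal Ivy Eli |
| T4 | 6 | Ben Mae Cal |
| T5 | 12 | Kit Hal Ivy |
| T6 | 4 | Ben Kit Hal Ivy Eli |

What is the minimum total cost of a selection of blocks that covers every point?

T4, T6 together cover every point (T4 ∪ T6 = {Ben, Mae, Cal, Kit, Hal, Ivy, Eli}); total cost 6 + 4 = 10.
The greedy pick T6, T2, T4 costs 12; no covering selection beats 10.

10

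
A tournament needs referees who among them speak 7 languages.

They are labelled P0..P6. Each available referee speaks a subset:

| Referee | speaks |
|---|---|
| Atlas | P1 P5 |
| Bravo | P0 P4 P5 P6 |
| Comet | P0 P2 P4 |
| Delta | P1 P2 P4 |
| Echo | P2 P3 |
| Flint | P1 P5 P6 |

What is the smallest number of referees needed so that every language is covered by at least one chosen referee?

3

Take {Comet, Echo, Flint}. Their union is {P0, P1, P2, P3, P4, P5, P6}, which is all 7 languages.
Only Echo contains P3, so Echo is forced; the remaining 5 languages need at least 2 more referees (each remaining referee adds at most 4) — so at least 3 referees are needed, and 3 is optimal.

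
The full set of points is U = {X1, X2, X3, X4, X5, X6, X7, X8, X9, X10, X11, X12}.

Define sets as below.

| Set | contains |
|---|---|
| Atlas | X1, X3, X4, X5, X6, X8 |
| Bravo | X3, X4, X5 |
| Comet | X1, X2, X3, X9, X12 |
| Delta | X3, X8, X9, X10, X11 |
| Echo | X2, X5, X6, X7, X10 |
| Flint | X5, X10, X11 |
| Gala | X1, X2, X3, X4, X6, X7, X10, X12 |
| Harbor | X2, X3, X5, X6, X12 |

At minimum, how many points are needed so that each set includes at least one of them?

2

The 2 points {X3, X5} hit every set.
The sets Comet, Flint are pairwise disjoint, so any hitting set needs a separate point for each — at least 2. Hence 2 is optimal.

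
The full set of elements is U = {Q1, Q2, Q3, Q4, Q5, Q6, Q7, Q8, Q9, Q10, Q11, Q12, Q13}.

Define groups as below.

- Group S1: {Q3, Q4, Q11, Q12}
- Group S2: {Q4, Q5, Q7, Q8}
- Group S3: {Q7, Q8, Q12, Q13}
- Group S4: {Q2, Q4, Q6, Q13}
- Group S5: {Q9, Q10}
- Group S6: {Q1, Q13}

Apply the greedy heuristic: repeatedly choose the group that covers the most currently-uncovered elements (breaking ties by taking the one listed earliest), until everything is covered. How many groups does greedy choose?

Greedy: pick S1 (covers 4 new) → pick S2 (covers 3 new) → pick S4 (covers 3 new) → pick S5 (covers 2 new) → pick S6 (covers 1 new). Total picks: 5.

5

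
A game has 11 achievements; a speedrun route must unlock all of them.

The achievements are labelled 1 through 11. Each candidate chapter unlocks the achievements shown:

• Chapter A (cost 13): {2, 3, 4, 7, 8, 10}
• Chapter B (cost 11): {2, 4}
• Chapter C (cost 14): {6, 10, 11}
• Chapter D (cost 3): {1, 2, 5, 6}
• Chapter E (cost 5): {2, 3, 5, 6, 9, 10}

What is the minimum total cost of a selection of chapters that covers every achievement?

35

A, C, D, E together cover every achievement (A ∪ C ∪ D ∪ E = {1, 2, 3, 4, 5, 6, 7, 8, 9, 10, 11}); total cost 13 + 14 + 3 + 5 = 35.
No covering selection has total cost below 35.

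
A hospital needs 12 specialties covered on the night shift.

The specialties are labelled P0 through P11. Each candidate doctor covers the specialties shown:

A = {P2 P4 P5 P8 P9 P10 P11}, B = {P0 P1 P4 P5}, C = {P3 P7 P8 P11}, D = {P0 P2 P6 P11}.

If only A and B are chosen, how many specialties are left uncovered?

3

Union of A, B = {P0, P1, P2, P4, P5, P8, P9, P10, P11}.
Not covered: P3, P6, P7 — 3 specialties.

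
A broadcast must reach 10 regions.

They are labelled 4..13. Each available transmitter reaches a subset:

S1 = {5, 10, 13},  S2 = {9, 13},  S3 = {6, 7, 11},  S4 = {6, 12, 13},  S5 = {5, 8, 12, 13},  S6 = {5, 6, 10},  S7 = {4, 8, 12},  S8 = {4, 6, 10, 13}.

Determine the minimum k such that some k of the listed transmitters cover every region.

S1 and S2 and S3 and S7 together: S1 ∪ S2 ∪ S3 ∪ S7 = {4, 5, 6, 7, 8, 9, 10, 11, 12, 13} — every region is covered.
Only S2 contains 9, so S2 is forced; the remaining 8 regions need at least 3 more transmitters (each remaining transmitter adds at most 3) — so at least 4 transmitters are needed, and 4 is optimal.

4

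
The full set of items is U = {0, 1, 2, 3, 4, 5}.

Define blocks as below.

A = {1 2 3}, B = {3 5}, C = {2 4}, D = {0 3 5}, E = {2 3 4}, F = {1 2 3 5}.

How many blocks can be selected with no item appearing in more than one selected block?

2

C, D are pairwise disjoint (C={2,4}; D={0,3,5}).
Every remaining block overlaps one of these, and no 3 of the listed blocks are pairwise disjoint, so 2 is the maximum.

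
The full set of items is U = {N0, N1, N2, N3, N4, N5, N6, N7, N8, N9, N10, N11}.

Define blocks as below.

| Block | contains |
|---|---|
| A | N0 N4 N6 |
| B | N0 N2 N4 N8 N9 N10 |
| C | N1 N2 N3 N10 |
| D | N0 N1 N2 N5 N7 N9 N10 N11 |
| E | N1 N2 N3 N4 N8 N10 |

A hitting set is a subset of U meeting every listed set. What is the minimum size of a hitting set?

2

Take H = {N0, N2}. Each listed block contains at least one of these, so H is a hitting set of size 2.
The blocks A, C are pairwise disjoint, so any hitting set needs a separate item for each — at least 2. Hence 2 is optimal.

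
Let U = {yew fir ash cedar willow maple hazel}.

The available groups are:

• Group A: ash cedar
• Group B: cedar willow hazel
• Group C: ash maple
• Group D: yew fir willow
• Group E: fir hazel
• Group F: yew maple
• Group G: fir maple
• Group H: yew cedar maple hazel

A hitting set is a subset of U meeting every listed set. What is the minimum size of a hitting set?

3

The 3 items {fir, cedar, maple} hit every group.
The groups A, E, F are pairwise disjoint, so any hitting set needs a separate item for each — at least 3. Hence 3 is optimal.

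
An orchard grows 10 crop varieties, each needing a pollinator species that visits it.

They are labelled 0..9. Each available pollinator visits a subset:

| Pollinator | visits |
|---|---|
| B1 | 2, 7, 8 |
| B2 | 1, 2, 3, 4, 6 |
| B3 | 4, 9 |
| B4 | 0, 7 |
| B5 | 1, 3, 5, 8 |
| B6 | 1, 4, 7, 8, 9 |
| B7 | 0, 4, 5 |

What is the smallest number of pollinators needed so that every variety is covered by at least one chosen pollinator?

B2 and B6 and B7 together: B2 ∪ B6 ∪ B7 = {0, 1, 2, 3, 4, 5, 6, 7, 8, 9} — every variety is covered.
Only B2 contains 6, so B2 is forced; the remaining 5 varieties need at least 2 more pollinators (each remaining pollinator adds at most 3) — so at least 3 pollinators are needed, and 3 is optimal.

3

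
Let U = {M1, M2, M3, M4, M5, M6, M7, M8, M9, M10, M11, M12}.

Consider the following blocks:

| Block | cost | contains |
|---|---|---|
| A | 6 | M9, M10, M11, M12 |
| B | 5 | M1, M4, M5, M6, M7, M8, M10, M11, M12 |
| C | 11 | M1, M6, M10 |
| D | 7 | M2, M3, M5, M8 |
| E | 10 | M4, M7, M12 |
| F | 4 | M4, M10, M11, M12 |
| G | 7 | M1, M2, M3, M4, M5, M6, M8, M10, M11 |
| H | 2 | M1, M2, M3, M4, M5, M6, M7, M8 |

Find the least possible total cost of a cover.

A, H together cover every item (A ∪ H = {M1, M2, M3, M4, M5, M6, M7, M8, M9, M10, M11, M12}); total cost 6 + 2 = 8.
The greedy pick H, F, A costs 12; no covering selection beats 8.

8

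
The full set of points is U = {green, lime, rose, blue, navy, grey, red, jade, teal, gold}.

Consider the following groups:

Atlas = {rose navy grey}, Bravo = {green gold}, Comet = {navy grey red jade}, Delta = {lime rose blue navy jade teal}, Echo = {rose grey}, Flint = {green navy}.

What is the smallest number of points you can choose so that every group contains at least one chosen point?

H = {green, grey, teal} meets every group (each contains at least one member of H), and |H| = 3.
No choice of 2 points meets every group, so 3 is the minimum.

3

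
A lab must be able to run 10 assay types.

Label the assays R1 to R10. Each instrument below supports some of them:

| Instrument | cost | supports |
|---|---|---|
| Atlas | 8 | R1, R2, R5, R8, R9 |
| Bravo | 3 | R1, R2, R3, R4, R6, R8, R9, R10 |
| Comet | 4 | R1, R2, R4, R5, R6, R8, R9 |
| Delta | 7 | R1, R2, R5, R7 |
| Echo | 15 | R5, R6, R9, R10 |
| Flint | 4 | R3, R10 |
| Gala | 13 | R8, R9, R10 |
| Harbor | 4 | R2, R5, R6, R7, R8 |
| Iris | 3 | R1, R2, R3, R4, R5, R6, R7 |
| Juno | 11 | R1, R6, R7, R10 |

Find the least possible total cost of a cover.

Bravo, Iris together cover every assay (Bravo ∪ Iris = {R1, R2, R3, R4, R5, R6, R7, R8, R9, R10}); total cost 3 + 3 = 6.
No covering selection has total cost below 6.

6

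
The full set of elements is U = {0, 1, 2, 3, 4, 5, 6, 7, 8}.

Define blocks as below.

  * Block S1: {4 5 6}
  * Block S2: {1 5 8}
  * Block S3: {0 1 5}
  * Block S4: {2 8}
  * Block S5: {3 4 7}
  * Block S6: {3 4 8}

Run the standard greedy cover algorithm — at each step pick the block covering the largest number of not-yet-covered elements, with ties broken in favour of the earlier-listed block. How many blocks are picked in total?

5

Greedy: pick S1 (covers 3 new) → pick S2 (covers 2 new) → pick S5 (covers 2 new) → pick S3 (covers 1 new) → pick S4 (covers 1 new). Total picks: 5.
(The true minimum cover uses only 4 blocks, so greedy is not optimal here.)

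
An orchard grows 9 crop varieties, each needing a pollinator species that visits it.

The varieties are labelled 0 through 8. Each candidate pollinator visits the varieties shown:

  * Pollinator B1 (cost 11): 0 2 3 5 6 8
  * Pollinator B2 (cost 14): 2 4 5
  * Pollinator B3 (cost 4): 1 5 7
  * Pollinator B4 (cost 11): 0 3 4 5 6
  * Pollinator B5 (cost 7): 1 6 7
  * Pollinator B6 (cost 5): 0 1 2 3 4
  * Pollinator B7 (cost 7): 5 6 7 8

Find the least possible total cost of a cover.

B6, B7 together cover every variety (B6 ∪ B7 = {0, 1, 2, 3, 4, 5, 6, 7, 8}); total cost 5 + 7 = 12.
No covering selection has total cost below 12.

12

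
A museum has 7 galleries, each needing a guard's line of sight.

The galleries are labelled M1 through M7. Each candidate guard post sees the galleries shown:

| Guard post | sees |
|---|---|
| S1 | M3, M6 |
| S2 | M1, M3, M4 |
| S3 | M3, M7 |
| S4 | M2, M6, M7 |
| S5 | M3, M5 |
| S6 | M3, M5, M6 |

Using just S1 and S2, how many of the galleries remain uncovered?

3

Union of S1, S2 = {M1, M3, M4, M6}.
Not covered: M2, M5, M7 — 3 galleries.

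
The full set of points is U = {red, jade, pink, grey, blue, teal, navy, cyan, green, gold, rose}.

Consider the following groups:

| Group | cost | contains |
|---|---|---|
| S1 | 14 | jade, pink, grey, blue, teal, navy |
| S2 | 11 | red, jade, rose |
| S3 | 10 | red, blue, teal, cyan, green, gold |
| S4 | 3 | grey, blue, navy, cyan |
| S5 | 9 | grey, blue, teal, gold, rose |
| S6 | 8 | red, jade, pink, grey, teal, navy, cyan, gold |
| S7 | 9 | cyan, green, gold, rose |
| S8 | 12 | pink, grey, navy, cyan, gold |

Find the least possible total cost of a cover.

20

S4, S6, S7 together cover every point (S4 ∪ S6 ∪ S7 = {red, jade, pink, grey, blue, teal, navy, cyan, green, gold, rose}); total cost 3 + 8 + 9 = 20.
No covering selection has total cost below 20.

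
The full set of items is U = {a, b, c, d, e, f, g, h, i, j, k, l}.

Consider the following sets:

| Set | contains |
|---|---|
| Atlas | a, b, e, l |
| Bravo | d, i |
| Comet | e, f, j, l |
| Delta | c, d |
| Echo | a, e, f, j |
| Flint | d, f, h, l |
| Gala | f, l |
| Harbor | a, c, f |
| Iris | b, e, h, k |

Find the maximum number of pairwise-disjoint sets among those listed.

3

Bravo, Harbor, Iris are pairwise disjoint (Bravo={d,i}; Harbor={a,c,f}; Iris={b,e,h,k}).
Every remaining set overlaps one of these, and no 4 of the listed sets are pairwise disjoint, so 3 is the maximum.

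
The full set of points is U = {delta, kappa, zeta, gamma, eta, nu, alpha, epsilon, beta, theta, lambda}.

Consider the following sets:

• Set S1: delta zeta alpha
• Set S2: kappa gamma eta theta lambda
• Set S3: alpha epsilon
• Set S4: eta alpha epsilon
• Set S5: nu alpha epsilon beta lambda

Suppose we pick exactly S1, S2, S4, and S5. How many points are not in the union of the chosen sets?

Union of S1, S2, S4, S5 = {delta, kappa, zeta, gamma, eta, nu, alpha, epsilon, beta, theta, lambda} — that's every point, so 0 are uncovered.

0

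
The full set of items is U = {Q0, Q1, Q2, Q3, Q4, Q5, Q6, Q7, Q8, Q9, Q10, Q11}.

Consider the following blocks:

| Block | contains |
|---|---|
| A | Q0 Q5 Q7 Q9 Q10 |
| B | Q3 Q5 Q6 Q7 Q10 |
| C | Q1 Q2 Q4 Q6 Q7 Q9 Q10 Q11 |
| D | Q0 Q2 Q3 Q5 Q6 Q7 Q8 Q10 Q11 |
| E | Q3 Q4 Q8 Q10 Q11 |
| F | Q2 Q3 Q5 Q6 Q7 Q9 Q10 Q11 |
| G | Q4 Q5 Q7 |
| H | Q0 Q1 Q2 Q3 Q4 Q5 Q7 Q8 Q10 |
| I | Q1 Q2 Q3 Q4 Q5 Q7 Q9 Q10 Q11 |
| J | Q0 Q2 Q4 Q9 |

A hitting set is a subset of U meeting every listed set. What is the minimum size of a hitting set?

2

Take T = {Q4, Q10}. Each listed block contains at least one of these, so T is a hitting set of size 2.
The blocks B, J are pairwise disjoint, so any hitting set needs a separate item for each — at least 2. Hence 2 is optimal.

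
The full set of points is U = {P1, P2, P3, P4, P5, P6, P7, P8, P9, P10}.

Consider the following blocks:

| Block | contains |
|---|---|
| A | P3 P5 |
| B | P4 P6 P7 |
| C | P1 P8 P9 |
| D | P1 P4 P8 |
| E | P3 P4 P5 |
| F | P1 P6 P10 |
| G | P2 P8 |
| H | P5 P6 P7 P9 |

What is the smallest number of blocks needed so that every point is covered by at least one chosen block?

E, F, G, and H cover everything between them: the union {P1, P2, P3, P4, P5, P6, P7, P8, P9, P10} is all of U.
Only F contains P10, so F is forced; the remaining 7 points need at least 3 more blocks (each remaining block adds at most 3) — so at least 4 blocks are needed, and 4 is optimal.

4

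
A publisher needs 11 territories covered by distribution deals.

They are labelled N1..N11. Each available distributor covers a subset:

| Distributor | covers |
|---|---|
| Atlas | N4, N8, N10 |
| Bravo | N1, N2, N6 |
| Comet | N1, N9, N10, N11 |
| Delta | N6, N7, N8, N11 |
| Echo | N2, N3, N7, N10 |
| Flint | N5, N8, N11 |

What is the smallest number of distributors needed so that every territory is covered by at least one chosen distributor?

Atlas and Comet and Delta and Echo and Flint together: Atlas ∪ Comet ∪ Delta ∪ Echo ∪ Flint = {N1, N2, N3, N4, N5, N6, N7, N8, N9, N10, N11} — every territory is covered.
No 4 of the 6 distributors cover everything (all 15 combinations miss at least one territory), so 5 is optimal.

5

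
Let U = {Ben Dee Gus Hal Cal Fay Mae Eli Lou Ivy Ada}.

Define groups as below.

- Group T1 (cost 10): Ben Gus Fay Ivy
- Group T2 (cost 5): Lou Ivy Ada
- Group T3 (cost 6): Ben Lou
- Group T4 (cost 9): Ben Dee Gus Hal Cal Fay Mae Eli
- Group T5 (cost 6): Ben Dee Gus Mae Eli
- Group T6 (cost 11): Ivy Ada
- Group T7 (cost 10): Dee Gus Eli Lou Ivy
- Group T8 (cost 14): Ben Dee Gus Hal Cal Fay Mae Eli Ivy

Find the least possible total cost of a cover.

T2, T4 together cover every element (T2 ∪ T4 = {Ben, Dee, Gus, Hal, Cal, Fay, Mae, Eli, Lou, Ivy, Ada}); total cost 5 + 9 = 14.
No covering selection has total cost below 14.

14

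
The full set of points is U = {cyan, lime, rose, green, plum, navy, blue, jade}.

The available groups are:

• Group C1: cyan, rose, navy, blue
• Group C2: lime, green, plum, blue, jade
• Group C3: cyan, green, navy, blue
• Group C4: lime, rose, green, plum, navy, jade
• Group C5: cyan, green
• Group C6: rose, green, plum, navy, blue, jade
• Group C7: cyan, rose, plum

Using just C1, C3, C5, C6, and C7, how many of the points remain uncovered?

1

Union of C1, C3, C5, C6, C7 = {cyan, rose, green, plum, navy, blue, jade}.
Not covered: lime — 1 point.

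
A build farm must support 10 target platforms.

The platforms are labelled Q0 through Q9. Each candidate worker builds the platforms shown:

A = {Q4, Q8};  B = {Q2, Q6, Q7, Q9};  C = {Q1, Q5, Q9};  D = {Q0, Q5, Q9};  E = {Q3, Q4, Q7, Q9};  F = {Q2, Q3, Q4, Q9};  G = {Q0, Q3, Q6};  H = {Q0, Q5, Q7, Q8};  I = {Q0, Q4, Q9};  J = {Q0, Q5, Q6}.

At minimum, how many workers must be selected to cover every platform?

Take {B, C, F, H}. Their union is {Q0, Q1, Q2, Q3, Q4, Q5, Q6, Q7, Q8, Q9}, which is all 10 platforms.
Only C contains Q1, so C is forced; the remaining 7 platforms need at least 3 more workers (each remaining worker adds at most 3) — so at least 4 workers are needed, and 4 is optimal.

4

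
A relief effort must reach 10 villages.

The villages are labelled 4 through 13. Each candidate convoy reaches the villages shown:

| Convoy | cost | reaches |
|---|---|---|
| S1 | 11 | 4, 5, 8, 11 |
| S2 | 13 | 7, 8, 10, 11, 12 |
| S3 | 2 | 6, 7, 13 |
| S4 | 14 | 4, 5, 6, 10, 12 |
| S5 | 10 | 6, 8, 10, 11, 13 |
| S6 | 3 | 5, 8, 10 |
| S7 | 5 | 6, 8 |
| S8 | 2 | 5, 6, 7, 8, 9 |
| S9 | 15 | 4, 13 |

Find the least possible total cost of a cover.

S4, S5, S8 together cover every village (S4 ∪ S5 ∪ S8 = {4, 5, 6, 7, 8, 9, 10, 11, 12, 13}); total cost 14 + 10 + 2 = 26.
The greedy pick S8, S3, S6, S1, S2 costs 31; no covering selection beats 26.

26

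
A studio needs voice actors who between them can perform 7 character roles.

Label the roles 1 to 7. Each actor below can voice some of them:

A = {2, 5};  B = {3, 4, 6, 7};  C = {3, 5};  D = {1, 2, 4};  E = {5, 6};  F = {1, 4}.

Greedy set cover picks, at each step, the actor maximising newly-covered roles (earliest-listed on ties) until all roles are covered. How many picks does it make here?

3

Greedy: pick B (covers 4 new) → pick A (covers 2 new) → pick D (covers 1 new). Total picks: 3.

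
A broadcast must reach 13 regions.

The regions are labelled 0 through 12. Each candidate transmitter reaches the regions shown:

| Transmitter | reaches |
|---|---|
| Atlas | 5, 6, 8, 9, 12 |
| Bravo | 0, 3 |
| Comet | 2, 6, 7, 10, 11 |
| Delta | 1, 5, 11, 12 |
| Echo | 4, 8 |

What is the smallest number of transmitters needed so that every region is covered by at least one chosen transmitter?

5

Take {Atlas, Bravo, Comet, Delta, Echo}. Their union is {0, 1, 2, 3, 4, 5, 6, 7, 8, 9, 10, 11, 12}, which is all 13 regions.
No 4 of the 5 transmitters cover everything (all 5 combinations miss at least one region), so 5 is optimal.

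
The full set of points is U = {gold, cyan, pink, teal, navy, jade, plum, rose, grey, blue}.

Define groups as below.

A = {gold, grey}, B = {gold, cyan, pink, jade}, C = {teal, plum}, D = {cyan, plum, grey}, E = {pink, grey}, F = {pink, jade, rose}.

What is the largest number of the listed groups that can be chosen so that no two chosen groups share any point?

3

A, C, F are pairwise disjoint (A={gold,grey}; C={teal,plum}; F={pink,jade,rose}).
Every remaining group overlaps one of these, and no 4 of the listed groups are pairwise disjoint, so 3 is the maximum.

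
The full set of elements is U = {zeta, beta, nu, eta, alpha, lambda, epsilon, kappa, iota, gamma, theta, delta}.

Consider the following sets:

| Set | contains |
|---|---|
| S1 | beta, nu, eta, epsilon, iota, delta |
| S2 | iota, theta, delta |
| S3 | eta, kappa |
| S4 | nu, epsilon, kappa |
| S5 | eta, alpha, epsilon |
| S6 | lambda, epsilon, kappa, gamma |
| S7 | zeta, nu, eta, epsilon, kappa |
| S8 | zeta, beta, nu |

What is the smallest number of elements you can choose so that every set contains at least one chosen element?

Take H = {beta, epsilon, kappa, iota}. Each listed set contains at least one of these, so H is a hitting set of size 4.
No choice of 3 elements meets every set, so 4 is the minimum.

4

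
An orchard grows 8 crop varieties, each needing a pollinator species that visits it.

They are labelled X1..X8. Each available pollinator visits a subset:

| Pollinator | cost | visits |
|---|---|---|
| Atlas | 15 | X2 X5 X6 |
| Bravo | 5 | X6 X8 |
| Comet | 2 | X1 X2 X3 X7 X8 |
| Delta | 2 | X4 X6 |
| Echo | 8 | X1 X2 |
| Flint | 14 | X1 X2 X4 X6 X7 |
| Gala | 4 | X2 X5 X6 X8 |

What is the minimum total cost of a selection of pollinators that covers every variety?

Comet, Delta, Gala together cover every variety (Comet ∪ Delta ∪ Gala = {X1, X2, X3, X4, X5, X6, X7, X8}); total cost 2 + 2 + 4 = 8.
No covering selection has total cost below 8.

8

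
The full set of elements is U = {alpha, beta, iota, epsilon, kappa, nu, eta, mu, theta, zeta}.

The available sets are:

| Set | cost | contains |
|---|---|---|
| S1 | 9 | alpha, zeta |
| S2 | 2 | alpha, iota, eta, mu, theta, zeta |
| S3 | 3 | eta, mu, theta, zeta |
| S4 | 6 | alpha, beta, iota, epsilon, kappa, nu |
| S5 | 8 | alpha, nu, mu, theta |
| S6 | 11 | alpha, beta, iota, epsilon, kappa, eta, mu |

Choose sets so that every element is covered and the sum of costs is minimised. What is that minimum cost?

S2, S4 together cover every element (S2 ∪ S4 = {alpha, beta, iota, epsilon, kappa, nu, eta, mu, theta, zeta}); total cost 2 + 6 = 8.
No covering selection has total cost below 8.

8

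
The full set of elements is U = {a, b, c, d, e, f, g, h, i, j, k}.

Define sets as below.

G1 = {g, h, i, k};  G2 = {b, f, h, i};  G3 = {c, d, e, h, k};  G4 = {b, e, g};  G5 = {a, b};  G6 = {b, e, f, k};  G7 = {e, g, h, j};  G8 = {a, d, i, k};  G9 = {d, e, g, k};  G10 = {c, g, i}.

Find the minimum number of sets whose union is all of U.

G3, G6, G7, and G8 cover everything between them: the union {a, b, c, d, e, f, g, h, i, j, k} is all of U.
No 3 of the 10 sets cover everything (all 120 combinations miss at least one element), so 4 is optimal.

4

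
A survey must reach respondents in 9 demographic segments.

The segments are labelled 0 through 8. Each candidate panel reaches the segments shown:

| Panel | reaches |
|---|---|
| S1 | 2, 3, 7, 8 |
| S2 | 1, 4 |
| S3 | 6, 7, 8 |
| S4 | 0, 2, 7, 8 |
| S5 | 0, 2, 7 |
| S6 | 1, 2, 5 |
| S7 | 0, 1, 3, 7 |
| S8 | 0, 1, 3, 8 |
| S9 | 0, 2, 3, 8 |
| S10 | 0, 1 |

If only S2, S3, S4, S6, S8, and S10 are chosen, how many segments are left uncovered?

0

Union of S2, S3, S4, S6, S8, S10 = {0, 1, 2, 3, 4, 5, 6, 7, 8} — that's every segment, so 0 are uncovered.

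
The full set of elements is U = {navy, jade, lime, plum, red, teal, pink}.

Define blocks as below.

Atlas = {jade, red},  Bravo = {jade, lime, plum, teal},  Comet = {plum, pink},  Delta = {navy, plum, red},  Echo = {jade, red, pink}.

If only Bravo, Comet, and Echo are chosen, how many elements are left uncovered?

1

Union of Bravo, Comet, Echo = {jade, lime, plum, red, teal, pink}.
Not covered: navy — 1 element.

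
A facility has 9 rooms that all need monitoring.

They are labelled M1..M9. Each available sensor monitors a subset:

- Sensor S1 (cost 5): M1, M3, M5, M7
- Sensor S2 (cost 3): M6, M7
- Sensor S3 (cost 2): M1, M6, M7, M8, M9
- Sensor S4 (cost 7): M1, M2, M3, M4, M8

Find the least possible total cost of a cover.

S1, S3, S4 together cover every room (S1 ∪ S3 ∪ S4 = {M1, M2, M3, M4, M5, M6, M7, M8, M9}); total cost 5 + 2 + 7 = 14.
No covering selection has total cost below 14.

14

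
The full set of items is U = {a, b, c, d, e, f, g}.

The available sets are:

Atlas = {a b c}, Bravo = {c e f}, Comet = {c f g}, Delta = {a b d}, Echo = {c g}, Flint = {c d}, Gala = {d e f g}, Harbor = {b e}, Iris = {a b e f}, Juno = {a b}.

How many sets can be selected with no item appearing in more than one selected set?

Atlas, Gala are pairwise disjoint (Atlas={a,b,c}; Gala={d,e,f,g}).
Every remaining set overlaps one of these, and no 3 of the listed sets are pairwise disjoint, so 2 is the maximum.

2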